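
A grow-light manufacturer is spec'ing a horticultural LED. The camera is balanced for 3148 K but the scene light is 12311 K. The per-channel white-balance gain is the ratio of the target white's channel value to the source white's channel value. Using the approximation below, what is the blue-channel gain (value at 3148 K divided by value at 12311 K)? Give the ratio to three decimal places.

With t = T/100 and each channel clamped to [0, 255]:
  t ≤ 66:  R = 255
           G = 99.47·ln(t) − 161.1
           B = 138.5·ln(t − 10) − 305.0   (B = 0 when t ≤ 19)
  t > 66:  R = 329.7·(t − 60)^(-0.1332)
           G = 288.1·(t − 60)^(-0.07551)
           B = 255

At 12311 K (t = 123.11):
  B = 255 by definition for t > 66.
At 3148 K (t = 31.48):
  B = 138.5·ln(31.48 − 10) − 305.0 = 138.5·ln 21.48 − 305.0 = 138.5·3.0671 − 305.0 = 119.796.
Gain = 119.796 / 255.000 = 0.4698 → 0.470.

0.470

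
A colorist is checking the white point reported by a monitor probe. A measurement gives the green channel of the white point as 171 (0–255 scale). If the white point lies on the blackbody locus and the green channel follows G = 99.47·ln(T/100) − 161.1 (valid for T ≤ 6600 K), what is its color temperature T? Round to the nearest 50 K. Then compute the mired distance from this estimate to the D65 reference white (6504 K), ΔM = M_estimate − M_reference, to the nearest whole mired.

ln t = (171 + 161.1) / 99.47 = 3.3387.
t = e^3.3387 = 28.182.
T = 100·t = 2818 K → 2800 K to the nearest 50 K.
M_estimate = 10⁶/2800 = 357.14; M_reference = 10⁶/6504 = 153.75.
ΔM = 357.14 − 153.75 = 203.39 → +203 mireds.

+203 mireds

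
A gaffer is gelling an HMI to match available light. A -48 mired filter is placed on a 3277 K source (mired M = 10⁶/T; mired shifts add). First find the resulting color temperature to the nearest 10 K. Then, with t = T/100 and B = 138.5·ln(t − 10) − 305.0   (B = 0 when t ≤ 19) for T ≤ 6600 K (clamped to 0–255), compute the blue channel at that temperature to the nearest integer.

161

M_in = 10⁶/3277 = 305.16; M_out = 305.16 + (-48) = 257.16.
T_out = 10⁶/257.16 = 3888.7 K → 3890 K; t = 38.9.
B = 138.5·ln(38.9 − 10) − 305.0 = 138.5·ln 28.9 − 305.0 = 138.5·3.3638 − 305.0 = 160.892.
Rounded: 161.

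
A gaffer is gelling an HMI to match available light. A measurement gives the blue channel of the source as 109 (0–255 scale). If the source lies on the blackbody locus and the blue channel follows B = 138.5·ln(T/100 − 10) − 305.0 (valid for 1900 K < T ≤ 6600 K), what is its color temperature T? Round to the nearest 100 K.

ln(t − 10) = (109 + 305.0) / 138.5 = 2.9892.
t − 10 = e^2.9892 = 19.869, so t = 29.869.
T = 100·t = 2987 K → 3000 K to the nearest 100 K.

3000 K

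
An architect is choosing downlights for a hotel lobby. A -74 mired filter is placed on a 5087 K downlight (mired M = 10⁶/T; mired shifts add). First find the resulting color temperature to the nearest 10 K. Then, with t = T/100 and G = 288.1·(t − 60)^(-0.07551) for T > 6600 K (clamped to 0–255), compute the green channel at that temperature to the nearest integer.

228

M_in = 10⁶/5087 = 196.58; M_out = 196.58 + (-74) = 122.58.
T_out = 10⁶/122.58 = 8158.0 K → 8160 K; t = 81.6.
G = 288.1·(81.6 − 60)^(-0.07551) = 288.1·21.6^(-0.07551) = 288.1·0.79293 = 228.443.
Rounded: 228.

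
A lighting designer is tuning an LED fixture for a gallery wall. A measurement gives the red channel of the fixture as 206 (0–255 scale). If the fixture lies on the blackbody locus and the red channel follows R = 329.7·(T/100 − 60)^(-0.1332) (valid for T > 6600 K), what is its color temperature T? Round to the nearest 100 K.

9400 K

(t − 60)^(-0.1332) = 206/329.7 = 0.62481.
t − 60 = 0.62481^(1/-0.1332) = 0.62481^(-7.508) = 34.152, so t = 94.152.
T = 100·t = 9415 K → 9400 K to the nearest 100 K.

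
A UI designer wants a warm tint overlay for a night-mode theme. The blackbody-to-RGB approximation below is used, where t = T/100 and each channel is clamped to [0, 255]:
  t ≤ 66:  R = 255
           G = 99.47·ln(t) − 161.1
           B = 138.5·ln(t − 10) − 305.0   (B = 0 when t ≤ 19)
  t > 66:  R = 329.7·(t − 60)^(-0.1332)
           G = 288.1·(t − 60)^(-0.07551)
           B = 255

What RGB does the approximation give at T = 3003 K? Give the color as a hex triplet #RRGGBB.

t = 3003/100 = 30.03; the t ≤ 66 branch applies.
R = 255 by definition for t ≤ 66.
G = 99.47·ln 30.03 − 161.1 = 99.47·3.4022 − 161.1 = 177.317.
B = 138.5·ln(30.03 − 10) − 305.0 = 138.5·ln 20.03 − 305.0 = 138.5·2.9972 − 305.0 = 110.117.
Rounded: (255, 177, 110).
In hex: #FFB16E.

#FFB16E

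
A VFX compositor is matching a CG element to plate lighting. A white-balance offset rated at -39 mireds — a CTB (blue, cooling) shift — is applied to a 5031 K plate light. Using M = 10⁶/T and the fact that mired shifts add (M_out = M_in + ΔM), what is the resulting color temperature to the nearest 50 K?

6250 K

M_in = 10⁶/5031 = 198.77 mireds.
M_out = 198.77 + (-39) = 159.77 mireds.
T_out = 10⁶/159.77 = 6259.1 K → 6250 K.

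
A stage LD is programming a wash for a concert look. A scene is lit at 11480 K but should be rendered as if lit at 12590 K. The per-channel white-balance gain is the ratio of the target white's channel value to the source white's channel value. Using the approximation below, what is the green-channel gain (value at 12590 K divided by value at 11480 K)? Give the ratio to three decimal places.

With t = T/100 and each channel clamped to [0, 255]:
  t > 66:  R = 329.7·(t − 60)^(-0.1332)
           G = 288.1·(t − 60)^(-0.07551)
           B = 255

0.986

At 11480 K (t = 114.8):
  G = 288.1·(114.8 − 60)^(-0.07551) = 288.1·54.8^(-0.07551) = 288.1·0.73910 = 212.935.
At 12590 K (t = 125.9):
  G = 288.1·(125.9 − 60)^(-0.07551) = 288.1·65.9^(-0.07551) = 288.1·0.72888 = 209.990.
Gain = 209.990 / 212.935 = 0.9862 → 0.986.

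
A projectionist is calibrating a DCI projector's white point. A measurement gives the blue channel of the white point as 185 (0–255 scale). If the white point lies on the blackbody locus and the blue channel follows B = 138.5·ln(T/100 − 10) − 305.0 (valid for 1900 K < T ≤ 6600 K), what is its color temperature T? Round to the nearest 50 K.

ln(t − 10) = (185 + 305.0) / 138.5 = 3.5379.
t − 10 = e^3.5379 = 34.395, so t = 44.395.
T = 100·t = 4439 K → 4450 K to the nearest 50 K.

4450 K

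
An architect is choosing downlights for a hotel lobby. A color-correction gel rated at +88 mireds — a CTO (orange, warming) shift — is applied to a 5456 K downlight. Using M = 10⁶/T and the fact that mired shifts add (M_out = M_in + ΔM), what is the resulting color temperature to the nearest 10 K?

M_in = 10⁶/5456 = 183.28 mireds.
M_out = 183.28 + (+88) = 271.28 mireds.
T_out = 10⁶/271.28 = 3686.2 K → 3690 K.

3690 K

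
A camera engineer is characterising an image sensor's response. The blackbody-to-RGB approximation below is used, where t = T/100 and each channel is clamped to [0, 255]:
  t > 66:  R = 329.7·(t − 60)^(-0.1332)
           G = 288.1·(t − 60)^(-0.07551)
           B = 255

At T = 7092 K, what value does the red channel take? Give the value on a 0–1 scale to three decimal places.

t = 7092/100 = 70.92; the t > 66 branch applies.
R = 329.7·(70.92 − 60)^(-0.1332) = 329.7·10.92^(-0.1332) = 329.7·0.72729 = 239.788.
On a 0–1 scale: 239.788/255 = 0.9403 → 0.940.

0.940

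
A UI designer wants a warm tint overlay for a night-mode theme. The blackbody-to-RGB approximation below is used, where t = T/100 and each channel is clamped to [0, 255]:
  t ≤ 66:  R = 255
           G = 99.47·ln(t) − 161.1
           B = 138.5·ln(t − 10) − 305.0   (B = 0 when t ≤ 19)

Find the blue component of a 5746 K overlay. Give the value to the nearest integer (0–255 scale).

230

t = 5746/100 = 57.46; the t ≤ 66 branch applies.
B = 138.5·ln(57.46 − 10) − 305.0 = 138.5·ln 47.46 − 305.0 = 138.5·3.8599 − 305.0 = 229.594.
Rounded: 230.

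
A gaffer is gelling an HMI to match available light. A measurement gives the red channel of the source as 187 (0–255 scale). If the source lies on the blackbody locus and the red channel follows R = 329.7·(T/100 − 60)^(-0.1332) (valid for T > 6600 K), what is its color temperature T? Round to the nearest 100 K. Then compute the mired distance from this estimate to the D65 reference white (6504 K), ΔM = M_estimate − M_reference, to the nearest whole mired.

-77 mireds

(t − 60)^(-0.1332) = 187/329.7 = 0.56718.
t − 60 = 0.56718^(1/-0.1332) = 0.56718^(-7.508) = 70.620, so t = 130.620.
T = 100·t = 13062 K → 13100 K to the nearest 100 K.
M_estimate = 10⁶/13100 = 76.34; M_reference = 10⁶/6504 = 153.75.
ΔM = 76.34 − 153.75 = -77.42 → -77 mireds.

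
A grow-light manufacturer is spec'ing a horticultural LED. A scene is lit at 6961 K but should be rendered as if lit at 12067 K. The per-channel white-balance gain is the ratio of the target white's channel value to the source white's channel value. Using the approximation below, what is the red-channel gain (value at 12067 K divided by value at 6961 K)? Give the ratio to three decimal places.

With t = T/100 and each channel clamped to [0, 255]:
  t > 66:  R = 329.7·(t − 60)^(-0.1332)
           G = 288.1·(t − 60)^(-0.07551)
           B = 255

At 6961 K (t = 69.61):
  R = 329.7·(69.61 − 60)^(-0.1332) = 329.7·9.61^(-0.1332) = 329.7·0.73978 = 243.905.
At 12067 K (t = 120.67):
  R = 329.7·(120.67 − 60)^(-0.1332) = 329.7·60.67^(-0.1332) = 329.7·0.57877 = 190.821.
Gain = 190.821 / 243.905 = 0.7824 → 0.782.

0.782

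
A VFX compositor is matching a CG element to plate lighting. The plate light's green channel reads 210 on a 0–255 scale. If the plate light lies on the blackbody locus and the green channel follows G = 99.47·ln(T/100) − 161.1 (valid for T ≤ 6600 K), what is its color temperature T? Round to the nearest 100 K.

ln t = (210 + 161.1) / 99.47 = 3.7308.
t = e^3.7308 = 41.711.
T = 100·t = 4171 K → 4200 K to the nearest 100 K.

4200 K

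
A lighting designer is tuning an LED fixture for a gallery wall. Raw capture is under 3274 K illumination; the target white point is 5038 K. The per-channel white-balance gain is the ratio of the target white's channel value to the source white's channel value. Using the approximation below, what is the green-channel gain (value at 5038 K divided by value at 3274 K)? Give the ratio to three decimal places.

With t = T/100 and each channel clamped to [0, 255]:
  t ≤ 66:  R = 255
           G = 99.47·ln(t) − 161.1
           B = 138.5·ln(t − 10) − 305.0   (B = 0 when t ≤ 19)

1.231

At 3274 K (t = 32.74):
  G = 99.47·ln 32.74 − 161.1 = 99.47·3.4886 − 161.1 = 185.911.
At 5038 K (t = 50.38):
  G = 99.47·ln 50.38 − 161.1 = 99.47·3.9196 − 161.1 = 228.782.
Gain = 228.782 / 185.911 = 1.2306 → 1.231.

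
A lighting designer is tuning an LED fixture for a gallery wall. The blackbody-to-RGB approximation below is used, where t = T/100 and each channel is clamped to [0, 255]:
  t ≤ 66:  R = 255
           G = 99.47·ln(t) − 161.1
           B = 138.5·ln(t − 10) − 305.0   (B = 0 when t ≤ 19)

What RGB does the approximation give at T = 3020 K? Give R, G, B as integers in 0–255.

t = 3020/100 = 30.2; the t ≤ 66 branch applies.
R = 255 by definition for t ≤ 66.
G = 99.47·ln 30.2 − 161.1 = 99.47·3.4078 − 161.1 = 177.878.
B = 138.5·ln(30.2 − 10) − 305.0 = 138.5·ln 20.2 − 305.0 = 138.5·3.0057 − 305.0 = 111.287.
Rounded: (255, 178, 111).

R=255, G=178, B=111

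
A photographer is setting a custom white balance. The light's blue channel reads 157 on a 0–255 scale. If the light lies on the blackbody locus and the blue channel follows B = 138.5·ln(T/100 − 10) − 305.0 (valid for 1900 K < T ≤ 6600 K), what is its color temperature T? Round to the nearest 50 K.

ln(t − 10) = (157 + 305.0) / 138.5 = 3.3357.
t − 10 = e^3.3357 = 28.099, so t = 38.099.
T = 100·t = 3810 K → 3800 K to the nearest 50 K.

3800 K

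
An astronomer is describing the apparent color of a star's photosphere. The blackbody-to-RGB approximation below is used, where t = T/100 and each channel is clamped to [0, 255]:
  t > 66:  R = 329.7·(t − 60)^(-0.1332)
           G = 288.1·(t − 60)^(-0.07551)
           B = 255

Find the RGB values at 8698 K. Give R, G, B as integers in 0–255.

t = 8698/100 = 86.98; the t > 66 branch applies.
R = 329.7·(86.98 − 60)^(-0.1332) = 329.7·26.98^(-0.1332) = 329.7·0.64474 = 212.571.
G = 288.1·(86.98 − 60)^(-0.07551) = 288.1·26.98^(-0.07551) = 288.1·0.77973 = 224.639.
B = 255 by definition for t > 66.
Rounded: (213, 225, 255).

R=213, G=225, B=255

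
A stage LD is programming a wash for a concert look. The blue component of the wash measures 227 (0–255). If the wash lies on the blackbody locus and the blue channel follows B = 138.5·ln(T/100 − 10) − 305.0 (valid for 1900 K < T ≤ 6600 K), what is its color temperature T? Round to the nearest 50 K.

5650 K

ln(t − 10) = (227 + 305.0) / 138.5 = 3.8412.
t − 10 = e^3.8412 = 46.579, so t = 56.579.
T = 100·t = 5658 K → 5650 K to the nearest 50 K.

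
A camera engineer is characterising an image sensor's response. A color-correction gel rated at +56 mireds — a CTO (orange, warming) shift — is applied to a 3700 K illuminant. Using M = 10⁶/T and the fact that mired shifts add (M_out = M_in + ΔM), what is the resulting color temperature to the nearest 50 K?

3050 K

M_in = 10⁶/3700 = 270.27 mireds.
M_out = 270.27 + (+56) = 326.27 mireds.
T_out = 10⁶/326.27 = 3064.9 K → 3050 K.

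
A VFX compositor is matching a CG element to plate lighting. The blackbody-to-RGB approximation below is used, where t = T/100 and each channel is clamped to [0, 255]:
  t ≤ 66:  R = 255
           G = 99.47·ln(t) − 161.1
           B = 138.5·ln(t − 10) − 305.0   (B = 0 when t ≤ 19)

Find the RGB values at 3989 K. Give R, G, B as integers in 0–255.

t = 3989/100 = 39.89; the t ≤ 66 branch applies.
R = 255 by definition for t ≤ 66.
G = 99.47·ln 39.89 − 161.1 = 99.47·3.6861 − 161.1 = 205.559.
B = 138.5·ln(39.89 − 10) − 305.0 = 138.5·ln 29.89 − 305.0 = 138.5·3.3975 − 305.0 = 165.557.
Rounded: (255, 206, 166).

R=255, G=206, B=166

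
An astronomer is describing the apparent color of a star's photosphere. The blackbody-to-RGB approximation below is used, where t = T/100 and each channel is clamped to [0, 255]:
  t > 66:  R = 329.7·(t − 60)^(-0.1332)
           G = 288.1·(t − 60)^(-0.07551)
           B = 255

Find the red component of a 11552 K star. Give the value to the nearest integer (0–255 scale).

t = 11552/100 = 115.52; the t > 66 branch applies.
R = 329.7·(115.52 − 60)^(-0.1332) = 329.7·55.52^(-0.1332) = 329.7·0.58565 = 193.089.
Rounded: 193.

193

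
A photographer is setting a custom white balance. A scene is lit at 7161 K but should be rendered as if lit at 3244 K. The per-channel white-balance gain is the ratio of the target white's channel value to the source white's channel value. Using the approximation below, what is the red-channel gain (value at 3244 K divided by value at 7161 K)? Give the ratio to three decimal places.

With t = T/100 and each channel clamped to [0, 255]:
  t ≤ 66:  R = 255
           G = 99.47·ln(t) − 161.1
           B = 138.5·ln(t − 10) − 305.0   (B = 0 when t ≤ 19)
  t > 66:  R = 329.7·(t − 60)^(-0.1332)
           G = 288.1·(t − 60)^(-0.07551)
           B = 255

At 7161 K (t = 71.61):
  R = 329.7·(71.61 − 60)^(-0.1332) = 329.7·11.61^(-0.1332) = 329.7·0.72138 = 237.839.
At 3244 K (t = 32.44):
  R = 255 by definition for t ≤ 66.
Gain = 255.000 / 237.839 = 1.0722 → 1.072.

1.072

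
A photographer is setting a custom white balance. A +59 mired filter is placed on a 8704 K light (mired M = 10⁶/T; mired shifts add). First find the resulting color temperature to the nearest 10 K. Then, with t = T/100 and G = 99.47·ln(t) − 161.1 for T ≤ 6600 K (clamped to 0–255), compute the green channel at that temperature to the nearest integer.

242

M_in = 10⁶/8704 = 114.89; M_out = 114.89 + (+59) = 173.89.
T_out = 10⁶/173.89 = 5750.8 K → 5750 K; t = 57.5.
G = 99.47·ln 57.5 − 161.1 = 99.47·4.0518 − 161.1 = 241.931.
Rounded: 242.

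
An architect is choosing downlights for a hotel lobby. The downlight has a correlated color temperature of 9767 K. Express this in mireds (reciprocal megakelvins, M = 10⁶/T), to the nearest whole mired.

M = 10⁶ / 9767 = 102.386 → 102 mireds.

102 mireds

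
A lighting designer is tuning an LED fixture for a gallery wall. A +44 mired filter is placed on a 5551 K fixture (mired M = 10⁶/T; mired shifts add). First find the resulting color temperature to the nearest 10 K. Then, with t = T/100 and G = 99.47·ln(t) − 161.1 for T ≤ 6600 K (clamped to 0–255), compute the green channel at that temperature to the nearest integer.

M_in = 10⁶/5551 = 180.15; M_out = 180.15 + (+44) = 224.15.
T_out = 10⁶/224.15 = 4461.3 K → 4460 K; t = 44.6.
G = 99.47·ln 44.6 − 161.1 = 99.47·3.7977 − 161.1 = 216.661.
Rounded: 217.

217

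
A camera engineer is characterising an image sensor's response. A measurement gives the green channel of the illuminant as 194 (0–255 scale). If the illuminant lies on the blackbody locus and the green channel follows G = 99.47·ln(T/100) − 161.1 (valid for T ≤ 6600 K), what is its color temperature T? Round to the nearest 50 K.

ln t = (194 + 161.1) / 99.47 = 3.5699.
t = e^3.5699 = 35.514.
T = 100·t = 3551 K → 3550 K to the nearest 50 K.

3550 K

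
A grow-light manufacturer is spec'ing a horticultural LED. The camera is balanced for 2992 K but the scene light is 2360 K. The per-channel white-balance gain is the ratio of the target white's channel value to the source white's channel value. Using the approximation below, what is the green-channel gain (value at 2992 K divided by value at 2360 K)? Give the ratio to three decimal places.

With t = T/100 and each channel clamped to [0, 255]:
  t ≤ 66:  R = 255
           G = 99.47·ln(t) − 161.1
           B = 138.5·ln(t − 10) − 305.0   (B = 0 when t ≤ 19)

1.154

At 2360 K (t = 23.6):
  G = 99.47·ln 23.6 − 161.1 = 99.47·3.1612 − 161.1 = 153.349.
At 2992 K (t = 29.92):
  G = 99.47·ln 29.92 − 161.1 = 99.47·3.3985 − 161.1 = 176.951.
Gain = 176.951 / 153.349 = 1.1539 → 1.154.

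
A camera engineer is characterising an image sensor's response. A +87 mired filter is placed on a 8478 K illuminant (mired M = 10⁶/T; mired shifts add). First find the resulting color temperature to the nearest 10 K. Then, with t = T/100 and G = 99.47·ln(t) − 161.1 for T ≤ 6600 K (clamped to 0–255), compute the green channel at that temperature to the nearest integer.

M_in = 10⁶/8478 = 117.95; M_out = 117.95 + (+87) = 204.95.
T_out = 10⁶/204.95 = 4879.2 K → 4880 K; t = 48.8.
G = 99.47·ln 48.8 − 161.1 = 99.47·3.8877 − 161.1 = 225.613.
Rounded: 226.

226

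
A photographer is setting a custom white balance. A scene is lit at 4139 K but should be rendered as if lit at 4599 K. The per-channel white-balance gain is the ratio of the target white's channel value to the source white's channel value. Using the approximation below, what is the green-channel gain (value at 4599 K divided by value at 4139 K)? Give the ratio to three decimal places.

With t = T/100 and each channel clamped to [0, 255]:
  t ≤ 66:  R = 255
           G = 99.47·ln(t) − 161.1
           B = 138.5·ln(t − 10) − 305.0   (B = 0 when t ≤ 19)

At 4139 K (t = 41.39):
  G = 99.47·ln 41.39 − 161.1 = 99.47·3.7230 − 161.1 = 209.231.
At 4599 K (t = 45.99):
  G = 99.47·ln 45.99 − 161.1 = 99.47·3.8284 − 161.1 = 219.713.
Gain = 219.713 / 209.231 = 1.0501 → 1.050.

1.050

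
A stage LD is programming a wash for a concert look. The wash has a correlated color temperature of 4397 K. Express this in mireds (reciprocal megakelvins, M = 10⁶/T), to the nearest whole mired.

M = 10⁶ / 4397 = 227.428 → 227 mireds.

227 mireds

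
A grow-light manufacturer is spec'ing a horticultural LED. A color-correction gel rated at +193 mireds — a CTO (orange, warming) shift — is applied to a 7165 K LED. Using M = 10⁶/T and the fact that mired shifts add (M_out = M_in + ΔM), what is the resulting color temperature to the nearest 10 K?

M_in = 10⁶/7165 = 139.57 mireds.
M_out = 139.57 + (+193) = 332.57 mireds.
T_out = 10⁶/332.57 = 3006.9 K → 3010 K.

3010 K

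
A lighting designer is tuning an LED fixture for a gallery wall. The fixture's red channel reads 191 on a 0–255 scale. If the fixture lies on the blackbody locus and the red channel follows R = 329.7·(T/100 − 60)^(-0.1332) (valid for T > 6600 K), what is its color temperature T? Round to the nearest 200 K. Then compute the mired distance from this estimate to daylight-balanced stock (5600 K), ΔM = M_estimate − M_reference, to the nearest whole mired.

(t − 60)^(-0.1332) = 191/329.7 = 0.57931.
t − 60 = 0.57931^(1/-0.1332) = 0.57931^(-7.508) = 60.245, so t = 120.245.
T = 100·t = 12025 K → 12000 K to the nearest 200 K.
M_estimate = 10⁶/12000 = 83.33; M_reference = 10⁶/5600 = 178.57.
ΔM = 83.33 − 178.57 = -95.24 → -95 mireds.

-95 mireds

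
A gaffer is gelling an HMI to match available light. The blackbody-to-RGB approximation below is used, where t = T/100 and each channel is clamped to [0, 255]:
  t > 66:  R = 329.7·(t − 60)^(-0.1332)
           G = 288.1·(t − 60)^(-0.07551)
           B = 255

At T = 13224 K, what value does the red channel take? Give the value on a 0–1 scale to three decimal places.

0.731

t = 13224/100 = 132.24; the t > 66 branch applies.
R = 329.7·(132.24 − 60)^(-0.1332) = 329.7·72.24^(-0.1332) = 329.7·0.56547 = 186.436.
On a 0–1 scale: 186.436/255 = 0.7311 → 0.731.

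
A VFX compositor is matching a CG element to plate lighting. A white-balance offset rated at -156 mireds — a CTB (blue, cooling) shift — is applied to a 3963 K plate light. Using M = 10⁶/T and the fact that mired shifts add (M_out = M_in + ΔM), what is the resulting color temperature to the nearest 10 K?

10380 K

M_in = 10⁶/3963 = 252.33 mireds.
M_out = 252.33 + (-156) = 96.33 mireds.
T_out = 10⁶/96.33 = 10380.5 K → 10380 K.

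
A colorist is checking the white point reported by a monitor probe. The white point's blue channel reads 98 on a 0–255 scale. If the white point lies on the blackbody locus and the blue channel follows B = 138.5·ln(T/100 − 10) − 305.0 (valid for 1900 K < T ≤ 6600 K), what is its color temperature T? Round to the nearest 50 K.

2850 K

ln(t − 10) = (98 + 305.0) / 138.5 = 2.9097.
t − 10 = e^2.9097 = 18.352, so t = 28.352.
T = 100·t = 2835 K → 2850 K to the nearest 50 K.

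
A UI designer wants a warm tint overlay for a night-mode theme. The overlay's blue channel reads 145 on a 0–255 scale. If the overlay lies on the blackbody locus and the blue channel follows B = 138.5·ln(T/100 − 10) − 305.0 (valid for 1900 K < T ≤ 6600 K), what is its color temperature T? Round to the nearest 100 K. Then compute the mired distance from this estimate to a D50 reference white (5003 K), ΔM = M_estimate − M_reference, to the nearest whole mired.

+78 mireds

ln(t − 10) = (145 + 305.0) / 138.5 = 3.2491.
t − 10 = e^3.2491 = 25.767, so t = 35.767.
T = 100·t = 3577 K → 3600 K to the nearest 100 K.
M_estimate = 10⁶/3600 = 277.78; M_reference = 10⁶/5003 = 199.88.
ΔM = 277.78 − 199.88 = 77.90 → +78 mireds.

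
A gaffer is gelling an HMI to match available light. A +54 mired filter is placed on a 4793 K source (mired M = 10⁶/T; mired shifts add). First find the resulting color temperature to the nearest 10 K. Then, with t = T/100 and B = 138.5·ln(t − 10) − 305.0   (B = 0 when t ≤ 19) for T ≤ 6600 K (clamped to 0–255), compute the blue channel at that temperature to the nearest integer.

157

M_in = 10⁶/4793 = 208.64; M_out = 208.64 + (+54) = 262.64.
T_out = 10⁶/262.64 = 3807.5 K → 3810 K; t = 38.1.
B = 138.5·ln(38.1 − 10) − 305.0 = 138.5·ln 28.1 − 305.0 = 138.5·3.3358 − 305.0 = 157.004.
Rounded: 157.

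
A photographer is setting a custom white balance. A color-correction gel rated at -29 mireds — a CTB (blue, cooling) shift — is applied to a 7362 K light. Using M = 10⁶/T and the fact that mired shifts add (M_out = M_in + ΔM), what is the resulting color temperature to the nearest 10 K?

M_in = 10⁶/7362 = 135.83 mireds.
M_out = 135.83 + (-29) = 106.83 mireds.
T_out = 10⁶/106.83 = 9360.4 K → 9360 K.

9360 K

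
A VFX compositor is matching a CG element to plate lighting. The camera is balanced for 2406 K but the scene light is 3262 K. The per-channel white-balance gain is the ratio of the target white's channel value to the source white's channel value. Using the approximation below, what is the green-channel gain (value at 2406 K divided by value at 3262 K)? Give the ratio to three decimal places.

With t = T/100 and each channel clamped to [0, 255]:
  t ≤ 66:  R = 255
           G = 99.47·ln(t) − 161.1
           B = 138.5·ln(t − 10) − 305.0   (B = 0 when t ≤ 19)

0.837

At 3262 K (t = 32.62):
  G = 99.47·ln 32.62 − 161.1 = 99.47·3.4849 − 161.1 = 185.546.
At 2406 K (t = 24.06):
  G = 99.47·ln 24.06 − 161.1 = 99.47·3.1806 − 161.1 = 155.269.
Gain = 155.269 / 185.546 = 0.8368 → 0.837.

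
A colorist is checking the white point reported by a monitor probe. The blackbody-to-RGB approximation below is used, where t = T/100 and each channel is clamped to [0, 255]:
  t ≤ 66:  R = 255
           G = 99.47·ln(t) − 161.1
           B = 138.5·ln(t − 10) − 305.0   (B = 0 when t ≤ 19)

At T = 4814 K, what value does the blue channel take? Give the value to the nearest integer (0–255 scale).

199

t = 4814/100 = 48.14; the t ≤ 66 branch applies.
B = 138.5·ln(48.14 − 10) − 305.0 = 138.5·ln 38.14 − 305.0 = 138.5·3.6413 − 305.0 = 199.315.
Rounded: 199.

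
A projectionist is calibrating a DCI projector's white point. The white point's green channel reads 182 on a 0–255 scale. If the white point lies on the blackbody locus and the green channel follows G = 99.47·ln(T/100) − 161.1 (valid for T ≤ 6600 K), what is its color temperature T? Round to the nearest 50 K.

ln t = (182 + 161.1) / 99.47 = 3.4493.
t = e^3.4493 = 31.478.
T = 100·t = 3148 K → 3150 K to the nearest 50 K.

3150 K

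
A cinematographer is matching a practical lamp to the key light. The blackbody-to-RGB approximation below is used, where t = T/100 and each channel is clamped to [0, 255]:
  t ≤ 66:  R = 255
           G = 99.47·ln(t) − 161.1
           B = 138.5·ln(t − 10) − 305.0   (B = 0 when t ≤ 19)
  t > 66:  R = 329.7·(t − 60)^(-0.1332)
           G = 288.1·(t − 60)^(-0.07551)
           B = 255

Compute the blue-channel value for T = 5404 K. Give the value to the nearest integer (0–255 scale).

219

t = 5404/100 = 54.04; the t ≤ 66 branch applies.
B = 138.5·ln(54.04 − 10) − 305.0 = 138.5·ln 44.04 − 305.0 = 138.5·3.7851 − 305.0 = 219.236.
Rounded: 219.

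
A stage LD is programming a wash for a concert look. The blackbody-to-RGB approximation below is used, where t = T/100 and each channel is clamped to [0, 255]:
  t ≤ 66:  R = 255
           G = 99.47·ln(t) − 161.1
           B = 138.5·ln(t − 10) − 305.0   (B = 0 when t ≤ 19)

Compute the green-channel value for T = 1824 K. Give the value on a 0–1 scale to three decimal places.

t = 1824/100 = 18.24; the t ≤ 66 branch applies.
G = 99.47·ln 18.24 − 161.1 = 99.47·2.9036 − 161.1 = 127.723.
On a 0–1 scale: 127.723/255 = 0.5009 → 0.501.

0.501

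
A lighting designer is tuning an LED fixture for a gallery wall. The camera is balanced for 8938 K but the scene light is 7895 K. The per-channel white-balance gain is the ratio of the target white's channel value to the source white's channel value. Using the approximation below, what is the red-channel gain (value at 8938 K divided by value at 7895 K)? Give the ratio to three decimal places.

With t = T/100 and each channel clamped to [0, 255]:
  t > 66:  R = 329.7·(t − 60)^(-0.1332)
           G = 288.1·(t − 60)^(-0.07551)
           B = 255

0.943

At 7895 K (t = 78.95):
  R = 329.7·(78.95 − 60)^(-0.1332) = 329.7·18.95^(-0.1332) = 329.7·0.67581 = 222.813.
At 8938 K (t = 89.38):
  R = 329.7·(89.38 − 60)^(-0.1332) = 329.7·29.38^(-0.1332) = 329.7·0.63746 = 210.172.
Gain = 210.172 / 222.813 = 0.9433 → 0.943.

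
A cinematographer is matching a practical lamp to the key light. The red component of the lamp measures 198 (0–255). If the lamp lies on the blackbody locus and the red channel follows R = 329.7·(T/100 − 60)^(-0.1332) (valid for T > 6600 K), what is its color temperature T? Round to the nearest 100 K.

(t − 60)^(-0.1332) = 198/329.7 = 0.60055.
t − 60 = 0.60055^(1/-0.1332) = 0.60055^(-7.508) = 45.980, so t = 105.980.
T = 100·t = 10598 K → 10600 K to the nearest 100 K.

10600 K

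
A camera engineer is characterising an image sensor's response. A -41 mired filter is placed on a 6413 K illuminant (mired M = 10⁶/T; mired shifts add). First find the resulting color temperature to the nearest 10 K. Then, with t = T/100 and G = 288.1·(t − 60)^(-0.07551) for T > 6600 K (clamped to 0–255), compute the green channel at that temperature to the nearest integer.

225

M_in = 10⁶/6413 = 155.93; M_out = 155.93 + (-41) = 114.93.
T_out = 10⁶/114.93 = 8700.7 K → 8700 K; t = 87.
G = 288.1·(87 − 60)^(-0.07551) = 288.1·27^(-0.07551) = 288.1·0.77968 = 224.626.
Rounded: 225.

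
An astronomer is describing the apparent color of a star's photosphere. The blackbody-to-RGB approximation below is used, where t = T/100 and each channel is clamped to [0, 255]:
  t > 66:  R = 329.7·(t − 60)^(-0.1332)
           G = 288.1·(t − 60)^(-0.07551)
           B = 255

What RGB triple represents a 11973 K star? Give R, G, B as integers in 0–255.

R=191, G=212, B=255

t = 11973/100 = 119.73; the t > 66 branch applies.
R = 329.7·(119.73 − 60)^(-0.1332) = 329.7·59.73^(-0.1332) = 329.7·0.57998 = 191.219.
G = 288.1·(119.73 − 60)^(-0.07551) = 288.1·59.73^(-0.07551) = 288.1·0.73431 = 211.555.
B = 255 by definition for t > 66.
Rounded: (191, 212, 255).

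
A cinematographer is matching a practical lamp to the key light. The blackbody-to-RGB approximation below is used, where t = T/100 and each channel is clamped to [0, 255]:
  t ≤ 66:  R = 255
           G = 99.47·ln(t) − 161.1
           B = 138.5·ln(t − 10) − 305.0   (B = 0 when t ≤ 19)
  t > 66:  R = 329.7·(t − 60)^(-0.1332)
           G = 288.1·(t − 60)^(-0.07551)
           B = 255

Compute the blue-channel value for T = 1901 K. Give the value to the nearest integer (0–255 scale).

0

t = 1901/100 = 19.01; the t ≤ 66 branch applies.
B = 138.5·ln(19.01 − 10) − 305.0 = 138.5·ln 9.01 − 305.0 = 138.5·2.1983 − 305.0 = -0.531 → clamped to 0.
Rounded: 0.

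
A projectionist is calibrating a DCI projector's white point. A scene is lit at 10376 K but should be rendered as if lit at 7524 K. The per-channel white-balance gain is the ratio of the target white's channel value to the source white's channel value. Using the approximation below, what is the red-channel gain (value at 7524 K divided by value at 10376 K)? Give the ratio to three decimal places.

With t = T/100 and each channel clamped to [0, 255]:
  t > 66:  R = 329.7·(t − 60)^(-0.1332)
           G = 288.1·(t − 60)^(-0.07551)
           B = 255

1.151

At 10376 K (t = 103.76):
  R = 329.7·(103.76 − 60)^(-0.1332) = 329.7·43.76^(-0.1332) = 329.7·0.60452 = 199.309.
At 7524 K (t = 75.24):
  R = 329.7·(75.24 − 60)^(-0.1332) = 329.7·15.24^(-0.1332) = 329.7·0.69571 = 229.375.
Gain = 229.375 / 199.309 = 1.1508 → 1.151.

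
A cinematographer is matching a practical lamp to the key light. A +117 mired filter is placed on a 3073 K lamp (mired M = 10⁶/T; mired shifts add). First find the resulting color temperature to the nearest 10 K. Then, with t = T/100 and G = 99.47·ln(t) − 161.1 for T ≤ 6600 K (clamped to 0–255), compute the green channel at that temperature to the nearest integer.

M_in = 10⁶/3073 = 325.41; M_out = 325.41 + (+117) = 442.41.
T_out = 10⁶/442.41 = 2260.3 K → 2260 K; t = 22.6.
G = 99.47·ln 22.6 − 161.1 = 99.47·3.1179 − 161.1 = 149.042.
Rounded: 149.

149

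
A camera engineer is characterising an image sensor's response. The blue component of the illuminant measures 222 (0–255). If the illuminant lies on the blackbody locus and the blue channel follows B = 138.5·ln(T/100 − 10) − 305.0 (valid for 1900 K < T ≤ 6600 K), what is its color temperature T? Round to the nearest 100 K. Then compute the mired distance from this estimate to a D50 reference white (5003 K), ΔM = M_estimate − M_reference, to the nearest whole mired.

ln(t − 10) = (222 + 305.0) / 138.5 = 3.8051.
t − 10 = e^3.8051 = 44.928, so t = 54.928.
T = 100·t = 5493 K → 5500 K to the nearest 100 K.
M_estimate = 10⁶/5500 = 181.82; M_reference = 10⁶/5003 = 199.88.
ΔM = 181.82 − 199.88 = -18.06 → -18 mireds.

-18 mireds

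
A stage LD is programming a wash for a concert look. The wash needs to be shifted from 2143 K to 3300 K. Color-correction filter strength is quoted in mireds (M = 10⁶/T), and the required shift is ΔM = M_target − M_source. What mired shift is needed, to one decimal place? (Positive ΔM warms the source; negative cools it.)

-163.6 mireds

M_source = 10⁶/2143 = 466.636; M_target = 10⁶/3300 = 303.030.
ΔM = 303.030 − 466.636 = -163.605 → -163.6 mireds, a cooling shift.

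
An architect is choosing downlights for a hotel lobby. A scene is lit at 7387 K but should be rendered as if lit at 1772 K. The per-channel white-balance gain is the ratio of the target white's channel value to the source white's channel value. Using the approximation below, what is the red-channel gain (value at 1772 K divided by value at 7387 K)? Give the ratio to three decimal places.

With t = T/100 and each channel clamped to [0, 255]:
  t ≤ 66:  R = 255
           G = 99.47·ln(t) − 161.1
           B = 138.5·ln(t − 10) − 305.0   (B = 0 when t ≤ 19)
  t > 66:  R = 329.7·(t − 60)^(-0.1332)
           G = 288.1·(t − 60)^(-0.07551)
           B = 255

At 7387 K (t = 73.87):
  R = 329.7·(73.87 − 60)^(-0.1332) = 329.7·13.87^(-0.1332) = 329.7·0.70449 = 232.271.
At 1772 K (t = 17.72):
  R = 255 by definition for t ≤ 66.
Gain = 255.000 / 232.271 = 1.0979 → 1.098.

1.098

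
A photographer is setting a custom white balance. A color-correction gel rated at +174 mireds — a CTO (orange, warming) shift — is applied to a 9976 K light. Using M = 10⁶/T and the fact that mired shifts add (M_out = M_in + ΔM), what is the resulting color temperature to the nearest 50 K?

3650 K

M_in = 10⁶/9976 = 100.24 mireds.
M_out = 100.24 + (+174) = 274.24 mireds.
T_out = 10⁶/274.24 = 3646.4 K → 3650 K.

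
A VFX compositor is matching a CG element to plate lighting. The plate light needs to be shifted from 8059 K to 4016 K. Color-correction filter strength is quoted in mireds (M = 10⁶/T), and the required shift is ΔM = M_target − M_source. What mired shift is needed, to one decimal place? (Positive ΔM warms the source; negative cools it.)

M_source = 10⁶/8059 = 124.085; M_target = 10⁶/4016 = 249.004.
ΔM = 249.004 − 124.085 = 124.919 → +124.9 mireds, a warming shift.

+124.9 mireds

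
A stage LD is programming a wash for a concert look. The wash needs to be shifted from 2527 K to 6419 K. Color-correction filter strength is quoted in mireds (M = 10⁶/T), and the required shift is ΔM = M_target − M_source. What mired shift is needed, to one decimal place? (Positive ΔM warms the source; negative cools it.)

M_source = 10⁶/2527 = 395.726; M_target = 10⁶/6419 = 155.788.
ΔM = 155.788 − 395.726 = -239.939 → -239.9 mireds, a cooling shift.

-239.9 mireds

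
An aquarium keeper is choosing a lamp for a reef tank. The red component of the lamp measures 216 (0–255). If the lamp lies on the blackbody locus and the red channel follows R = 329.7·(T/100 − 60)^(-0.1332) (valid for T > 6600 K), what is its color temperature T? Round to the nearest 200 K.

(t − 60)^(-0.1332) = 216/329.7 = 0.65514.
t − 60 = 0.65514^(1/-0.1332) = 0.65514^(-7.508) = 23.926, so t = 83.926.
T = 100·t = 8393 K → 8400 K to the nearest 200 K.

8400 K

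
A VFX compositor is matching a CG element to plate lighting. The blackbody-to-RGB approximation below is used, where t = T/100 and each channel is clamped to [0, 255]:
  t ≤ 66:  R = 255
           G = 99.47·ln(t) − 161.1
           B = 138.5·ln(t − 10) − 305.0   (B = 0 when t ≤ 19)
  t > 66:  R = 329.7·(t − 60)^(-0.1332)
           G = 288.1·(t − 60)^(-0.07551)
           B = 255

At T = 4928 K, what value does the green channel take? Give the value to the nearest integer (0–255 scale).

t = 4928/100 = 49.28; the t ≤ 66 branch applies.
G = 99.47·ln 49.28 − 161.1 = 99.47·3.8975 − 161.1 = 226.586.
Rounded: 227.

227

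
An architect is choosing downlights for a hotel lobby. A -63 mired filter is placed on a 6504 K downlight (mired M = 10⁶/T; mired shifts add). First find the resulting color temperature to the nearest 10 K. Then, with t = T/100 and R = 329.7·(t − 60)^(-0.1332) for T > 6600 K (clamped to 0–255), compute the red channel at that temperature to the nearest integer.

M_in = 10⁶/6504 = 153.75; M_out = 153.75 + (-63) = 90.75.
T_out = 10⁶/90.75 = 11019.1 K → 11020 K; t = 110.2.
R = 329.7·(110.2 − 60)^(-0.1332) = 329.7·50.2^(-0.1332) = 329.7·0.59356 = 195.697.
Rounded: 196.

196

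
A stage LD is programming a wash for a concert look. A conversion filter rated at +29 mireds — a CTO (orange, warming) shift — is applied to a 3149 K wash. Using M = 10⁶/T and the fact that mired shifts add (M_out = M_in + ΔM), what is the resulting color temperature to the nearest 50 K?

2900 K

M_in = 10⁶/3149 = 317.56 mireds.
M_out = 317.56 + (+29) = 346.56 mireds.
T_out = 10⁶/346.56 = 2885.5 K → 2900 K.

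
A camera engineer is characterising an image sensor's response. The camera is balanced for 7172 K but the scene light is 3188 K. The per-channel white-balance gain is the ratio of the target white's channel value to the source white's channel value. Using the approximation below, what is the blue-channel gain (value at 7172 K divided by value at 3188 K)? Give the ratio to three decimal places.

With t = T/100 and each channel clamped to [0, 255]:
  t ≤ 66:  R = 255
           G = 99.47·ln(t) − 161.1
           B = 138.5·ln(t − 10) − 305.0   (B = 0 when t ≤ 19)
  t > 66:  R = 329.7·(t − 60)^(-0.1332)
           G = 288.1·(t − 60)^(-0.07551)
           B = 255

2.084

At 3188 K (t = 31.88):
  B = 138.5·ln(31.88 − 10) − 305.0 = 138.5·ln 21.88 − 305.0 = 138.5·3.0856 − 305.0 = 122.352.
At 7172 K (t = 71.72):
  B = 255 by definition for t > 66.
Gain = 255.000 / 122.352 = 2.0842 → 2.084.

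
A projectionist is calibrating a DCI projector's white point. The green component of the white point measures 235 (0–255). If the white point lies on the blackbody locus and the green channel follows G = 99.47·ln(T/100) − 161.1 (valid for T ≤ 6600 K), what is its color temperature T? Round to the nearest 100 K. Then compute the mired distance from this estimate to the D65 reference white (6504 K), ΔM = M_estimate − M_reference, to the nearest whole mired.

+31 mireds

ln t = (235 + 161.1) / 99.47 = 3.9821.
t = e^3.9821 = 53.630.
T = 100·t = 5363 K → 5400 K to the nearest 100 K.
M_estimate = 10⁶/5400 = 185.19; M_reference = 10⁶/6504 = 153.75.
ΔM = 185.19 − 153.75 = 31.43 → +31 mireds.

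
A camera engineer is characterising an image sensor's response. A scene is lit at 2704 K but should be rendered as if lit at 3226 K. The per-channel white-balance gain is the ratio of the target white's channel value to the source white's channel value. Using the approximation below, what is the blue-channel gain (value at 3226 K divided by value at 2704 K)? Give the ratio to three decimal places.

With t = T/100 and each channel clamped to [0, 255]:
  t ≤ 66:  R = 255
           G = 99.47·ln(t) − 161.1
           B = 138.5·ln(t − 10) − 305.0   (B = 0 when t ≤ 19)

At 2704 K (t = 27.04):
  B = 138.5·ln(27.04 − 10) − 305.0 = 138.5·ln 17.04 − 305.0 = 138.5·2.8356 − 305.0 = 87.726.
At 3226 K (t = 32.26):
  B = 138.5·ln(32.26 − 10) − 305.0 = 138.5·ln 22.26 − 305.0 = 138.5·3.1028 − 305.0 = 124.737.
Gain = 124.737 / 87.726 = 1.4219 → 1.422.

1.422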